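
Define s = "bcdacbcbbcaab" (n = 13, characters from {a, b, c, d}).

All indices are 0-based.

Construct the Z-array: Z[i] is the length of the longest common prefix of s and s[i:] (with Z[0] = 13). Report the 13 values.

[13, 0, 0, 0, 0, 2, 0, 1, 2, 0, 0, 0, 1]

Z[0]=13
i=1: outside box; Z[1]=0
i=2: outside box; Z[2]=0
i=3: outside box; Z[3]=0
i=4: outside box; Z[4]=0
i=5: outside box; Z[5]=2 grow→box=[5,7)
i=6: min(r-i=1, Z[1]=0)=0; Z[6]=0
i=7: outside box; Z[7]=1 grow→box=[7,8)
i=8: outside box; Z[8]=2 grow→box=[8,10)
i=9: min(r-i=1, Z[1]=0)=0; Z[9]=0
i=10: outside box; Z[10]=0
i=11: outside box; Z[11]=0
i=12: outside box; Z[12]=1 grow→box=[12,13)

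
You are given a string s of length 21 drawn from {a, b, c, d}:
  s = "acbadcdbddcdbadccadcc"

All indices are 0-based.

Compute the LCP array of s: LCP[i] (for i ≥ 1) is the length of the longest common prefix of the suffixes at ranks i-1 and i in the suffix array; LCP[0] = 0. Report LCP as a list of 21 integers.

sorted suffixes:
  #0 SA[0]=0  'acbadcdbddcdbadccadcc'
  #1 SA[1]=17  'adcc'
  #2 SA[2]=13  'adccadcc'
  #3 SA[3]=3  'adcdbddcdbadccadcc'
  #4 SA[4]=12  'badccadcc'
  #5 SA[5]=2  'badcdbddcdbadccadcc'
  #6 SA[6]=7  'bddcdbadccadcc'
  #7 SA[7]=20  'c'
  #8 SA[8]=16  'cadcc'
  #9 SA[9]=1  'cbadcdbddcdbadccadcc'
  #10 SA[10]=19  'cc'
  #11 SA[11]=15  'ccadcc'
  #12 SA[12]=10  'cdbadccadcc'
  #13 SA[13]=5  'cdbddcdbadccadcc'
  #14 SA[14]=11  'dbadccadcc'
  #15 SA[15]=6  'dbddcdbadccadcc'
  #16 SA[16]=18  'dcc'
  #17 SA[17]=14  'dccadcc'
  #18 SA[18]=9  'dcdbadccadcc'
  #19 SA[19]=4  'dcdbddcdbadccadcc'
  #20 SA[20]=8  'ddcdbadccadcc'

SA = [0, 17, 13, 3, 12, 2, 7, 20, 16, 1, 19, 15, 10, 5, 11, 6, 18, 14, 9, 4, 8]
rank  pair      lcp
   1  s[0:],s[17:]  1  'a'
   2  s[17:],s[13:]  4  'adcc'
   3  s[13:],s[3:]  3  'adc'
   4  s[3:],s[12:]  0  ''
   5  s[12:],s[2:]  4  'badc'
   6  s[2:],s[7:]  1  'b'
   7  s[7:],s[20:]  0  ''
   8  s[20:],s[16:]  1  'c'
   9  s[16:],s[1:]  1  'c'
  10  s[1:],s[19:]  1  'c'
  11  s[19:],s[15:]  2  'cc'
  12  s[15:],s[10:]  1  'c'
  13  s[10:],s[5:]  3  'cdb'
  14  s[5:],s[11:]  0  ''
  15  s[11:],s[6:]  2  'db'
  16  s[6:],s[18:]  1  'd'
  17  s[18:],s[14:]  3  'dcc'
  18  s[14:],s[9:]  2  'dc'
  19  s[9:],s[4:]  4  'dcdb'
  20  s[4:],s[8:]  1  'd'

[0, 1, 4, 3, 0, 4, 1, 0, 1, 1, 1, 2, 1, 3, 0, 2, 1, 3, 2, 4, 1]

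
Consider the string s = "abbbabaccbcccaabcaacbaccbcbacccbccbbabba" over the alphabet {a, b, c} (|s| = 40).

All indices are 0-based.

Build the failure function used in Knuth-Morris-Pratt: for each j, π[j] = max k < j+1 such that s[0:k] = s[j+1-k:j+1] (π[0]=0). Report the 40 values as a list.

[0, 0, 0, 0, 1, 2, 1, 0, 0, 0, 0, 0, 0, 1, 1, 2, 0, 1, 1, 0, 0, 1, 0, 0, 0, 0, 0, 1, 0, 0, 0, 0, 0, 0, 0, 0, 1, 2, 3, 1]

π[0] = 0
j=1 s[j]='b': π[1]=0 (border '')
j=2 s[j]='b': π[2]=0 (border '')
j=3 s[j]='b': π[3]=0 (border '')
j=4 s[j]='a': π[4]=1 (border 'a')
j=5 s[j]='b': π[5]=2 (border 'ab')
j=6 s[j]='a': k: 2→0; π[6]=1 (border 'a')
j=7 s[j]='c': k: 1→0; π[7]=0 (border '')
j=8 s[j]='c': π[8]=0 (border '')
j=9 s[j]='b': π[9]=0 (border '')
j=10 s[j]='c': π[10]=0 (border '')
j=11 s[j]='c': π[11]=0 (border '')
j=12 s[j]='c': π[12]=0 (border '')
j=13 s[j]='a': π[13]=1 (border 'a')
j=14 s[j]='a': k: 1→0; π[14]=1 (border 'a')
j=15 s[j]='b': π[15]=2 (border 'ab')
j=16 s[j]='c': k: 2→0; π[16]=0 (border '')
j=17 s[j]='a': π[17]=1 (border 'a')
j=18 s[j]='a': k: 1→0; π[18]=1 (border 'a')
j=19 s[j]='c': k: 1→0; π[19]=0 (border '')
j=20 s[j]='b': π[20]=0 (border '')
j=21 s[j]='a': π[21]=1 (border 'a')
j=22 s[j]='c': k: 1→0; π[22]=0 (border '')
j=23 s[j]='c': π[23]=0 (border '')
j=24 s[j]='b': π[24]=0 (border '')
j=25 s[j]='c': π[25]=0 (border '')
j=26 s[j]='b': π[26]=0 (border '')
j=27 s[j]='a': π[27]=1 (border 'a')
j=28 s[j]='c': k: 1→0; π[28]=0 (border '')
j=29 s[j]='c': π[29]=0 (border '')
j=30 s[j]='c': π[30]=0 (border '')
j=31 s[j]='b': π[31]=0 (border '')
j=32 s[j]='c': π[32]=0 (border '')
j=33 s[j]='c': π[33]=0 (border '')
j=34 s[j]='b': π[34]=0 (border '')
j=35 s[j]='b': π[35]=0 (border '')
j=36 s[j]='a': π[36]=1 (border 'a')
j=37 s[j]='b': π[37]=2 (border 'ab')
j=38 s[j]='b': π[38]=3 (border 'abb')
j=39 s[j]='a': k: 3→0; π[39]=1 (border 'a')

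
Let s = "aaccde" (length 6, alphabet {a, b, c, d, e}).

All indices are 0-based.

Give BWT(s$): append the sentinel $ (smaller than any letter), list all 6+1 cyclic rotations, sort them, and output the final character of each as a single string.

rank  rotation last
    0  $aaccde  e
    1  aaccde$  $
    2  accde$a  a
    3  ccde$aa  a
    4  cde$aac  c
    5  de$aacc  c
    6  e$aaccd  d

e$aaccd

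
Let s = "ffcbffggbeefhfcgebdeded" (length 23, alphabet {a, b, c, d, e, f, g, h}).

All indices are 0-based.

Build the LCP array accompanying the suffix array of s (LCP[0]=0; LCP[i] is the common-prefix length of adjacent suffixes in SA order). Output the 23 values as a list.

[0, 1, 1, 0, 1, 0, 1, 3, 0, 1, 2, 1, 1, 0, 2, 1, 2, 1, 1, 0, 1, 1, 0]

sorted suffixes:
  #0 SA[0]=17  'bdeded'
  #1 SA[1]=8  'beefhfcgebdeded'
  #2 SA[2]=3  'bffggbeefhfcgebdeded'
  #3 SA[3]=2  'cbffggbeefhfcgebdeded'
  #4 SA[4]=14  'cgebdeded'
  #5 SA[5]=22  'd'
  #6 SA[6]=20  'ded'
  #7 SA[7]=18  'deded'
  #8 SA[8]=16  'ebdeded'
  #9 SA[9]=21  'ed'
  #10 SA[10]=19  'eded'
  #11 SA[11]=9  'eefhfcgebdeded'
  #12 SA[12]=10  'efhfcgebdeded'
  #13 SA[13]=1  'fcbffggbeefhfcgebdeded'
  #14 SA[14]=13  'fcgebdeded'
  #15 SA[15]=0  'ffcbffggbeefhfcgebdeded'
  #16 SA[16]=4  'ffggbeefhfcgebdeded'
  #17 SA[17]=5  'fggbeefhfcgebdeded'
  #18 SA[18]=11  'fhfcgebdeded'
  #19 SA[19]=7  'gbeefhfcgebdeded'
  #20 SA[20]=15  'gebdeded'
  #21 SA[21]=6  'ggbeefhfcgebdeded'
  #22 SA[22]=12  'hfcgebdeded'

SA = [17, 8, 3, 2, 14, 22, 20, 18, 16, 21, 19, 9, 10, 1, 13, 0, 4, 5, 11, 7, 15, 6, 12]
i: (SA[i-1],SA[i]) lcp shared
  1: (17,8) 1 'b'
  2: (8,3) 1 'b'
  3: (3,2) 0 ''
  4: (2,14) 1 'c'
  5: (14,22) 0 ''
  6: (22,20) 1 'd'
  7: (20,18) 3 'ded'
  8: (18,16) 0 ''
  9: (16,21) 1 'e'
  10: (21,19) 2 'ed'
  11: (19,9) 1 'e'
  12: (9,10) 1 'e'
  13: (10,1) 0 ''
  14: (1,13) 2 'fc'
  15: (13,0) 1 'f'
  16: (0,4) 2 'ff'
  17: (4,5) 1 'f'
  18: (5,11) 1 'f'
  19: (11,7) 0 ''
  20: (7,15) 1 'g'
  21: (15,6) 1 'g'
  22: (6,12) 0 ''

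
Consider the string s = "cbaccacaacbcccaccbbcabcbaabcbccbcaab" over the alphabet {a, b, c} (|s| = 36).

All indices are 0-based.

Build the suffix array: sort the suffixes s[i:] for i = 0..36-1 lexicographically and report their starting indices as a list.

[33, 24, 7, 34, 20, 25, 5, 8, 2, 14, 35, 23, 1, 17, 31, 18, 21, 26, 28, 10, 32, 6, 19, 4, 13, 22, 0, 16, 30, 27, 9, 3, 12, 15, 29, 11]

rank→(start, suffix):
  0 → (33, 'aab')
  1 → (24, 'aabcbccbcaab')
  2 → (7, 'aacbcccaccbbcabcbaabcbccbcaab')
  3 → (34, 'ab')
  4 → (20, 'abcbaabcbccbcaab')
  5 → (25, 'abcbccbcaab')
  6 → (5, 'acaacbcccaccbbcabcbaabcbccbcaab')
  7 → (8, 'acbcccaccbbcabcbaabcbccbcaab')
  8 → (2, 'accacaacbcccaccbbcabcbaabcbccbcaab')
  9 → (14, 'accbbcabcbaabcbccbcaab')
  10 → (35, 'b')
  11 → (23, 'baabcbccbcaab')
  12 → (1, 'baccacaacbcccaccbbcabcbaabcbccbcaab')
  13 → (17, 'bbcabcbaabcbccbcaab')
  14 → (31, 'bcaab')
  15 → (18, 'bcabcbaabcbccbcaab')
  16 → (21, 'bcbaabcbccbcaab')
  17 → (26, 'bcbccbcaab')
  18 → (28, 'bccbcaab')
  19 → (10, 'bcccaccbbcabcbaabcbccbcaab')
  20 → (32, 'caab')
  21 → (6, 'caacbcccaccbbcabcbaabcbccbcaab')
  22 → (19, 'cabcbaabcbccbcaab')
  23 → (4, 'cacaacbcccaccbbcabcbaabcbccbcaab')
  24 → (13, 'caccbbcabcbaabcbccbcaab')
  25 → (22, 'cbaabcbccbcaab')
  26 → (0, 'cbaccacaacbcccaccbbcabcbaabcbccbcaab')
  27 → (16, 'cbbcabcbaabcbccbcaab')
  28 → (30, 'cbcaab')
  29 → (27, 'cbccbcaab')
  30 → (9, 'cbcccaccbbcabcbaabcbccbcaab')
  31 → (3, 'ccacaacbcccaccbbcabcbaabcbccbcaab')
  32 → (12, 'ccaccbbcabcbaabcbccbcaab')
  33 → (15, 'ccbbcabcbaabcbccbcaab')
  34 → (29, 'ccbcaab')
  35 → (11, 'cccaccbbcabcbaabcbccbcaab')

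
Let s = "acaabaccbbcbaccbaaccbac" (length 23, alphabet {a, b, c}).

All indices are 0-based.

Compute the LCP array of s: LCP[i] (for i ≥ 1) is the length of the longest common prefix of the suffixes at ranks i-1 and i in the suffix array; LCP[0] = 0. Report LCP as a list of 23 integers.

[0, 2, 1, 1, 2, 2, 5, 4, 0, 2, 3, 5, 1, 1, 0, 1, 1, 3, 4, 2, 1, 4, 3]

rank→(start, suffix):
  0 → (2, 'aabaccbbcbaccbaaccbac')
  1 → (16, 'aaccbac')
  2 → (3, 'abaccbbcbaccbaaccbac')
  3 → (21, 'ac')
  4 → (0, 'acaabaccbbcbaccbaaccbac')
  5 → (12, 'accbaaccbac')
  6 → (17, 'accbac')
  7 → (5, 'accbbcbaccbaaccbac')
  8 → (15, 'baaccbac')
  9 → (20, 'bac')
  10 → (11, 'baccbaaccbac')
  11 → (4, 'baccbbcbaccbaaccbac')
  12 → (8, 'bbcbaccbaaccbac')
  13 → (9, 'bcbaccbaaccbac')
  14 → (22, 'c')
  15 → (1, 'caabaccbbcbaccbaaccbac')
  16 → (14, 'cbaaccbac')
  17 → (19, 'cbac')
  18 → (10, 'cbaccbaaccbac')
  19 → (7, 'cbbcbaccbaaccbac')
  20 → (13, 'ccbaaccbac')
  21 → (18, 'ccbac')
  22 → (6, 'ccbbcbaccbaaccbac')

SA = [2, 16, 3, 21, 0, 12, 17, 5, 15, 20, 11, 4, 8, 9, 22, 1, 14, 19, 10, 7, 13, 18, 6]
i: (SA[i-1],SA[i]) lcp shared
  1: (2,16) 2 'aa'
  2: (16,3) 1 'a'
  3: (3,21) 1 'a'
  4: (21,0) 2 'ac'
  5: (0,12) 2 'ac'
  6: (12,17) 5 'accba'
  7: (17,5) 4 'accb'
  8: (5,15) 0 ''
  9: (15,20) 2 'ba'
  10: (20,11) 3 'bac'
  11: (11,4) 5 'baccb'
  12: (4,8) 1 'b'
  13: (8,9) 1 'b'
  14: (9,22) 0 ''
  15: (22,1) 1 'c'
  16: (1,14) 1 'c'
  17: (14,19) 3 'cba'
  18: (19,10) 4 'cbac'
  19: (10,7) 2 'cb'
  20: (7,13) 1 'c'
  21: (13,18) 4 'ccba'
  22: (18,6) 3 'ccb'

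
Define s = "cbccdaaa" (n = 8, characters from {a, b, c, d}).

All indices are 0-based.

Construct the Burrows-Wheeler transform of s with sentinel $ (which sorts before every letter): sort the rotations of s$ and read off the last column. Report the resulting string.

rank  rotation   last
    0  $cbccdaaa  a
    1  a$cbccdaa  a
    2  aa$cbccda  a
    3  aaa$cbccd  d
    4  bccdaaa$c  c
    5  cbccdaaa$  $
    6  ccdaaa$cb  b
    7  cdaaa$cbc  c
    8  daaa$cbcc  c

aaadc$bcc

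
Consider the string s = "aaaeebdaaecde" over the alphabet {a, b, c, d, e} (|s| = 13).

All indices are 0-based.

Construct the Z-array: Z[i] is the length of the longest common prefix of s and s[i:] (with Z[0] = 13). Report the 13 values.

Z[0]=13
i=1: outside box; Z[1]=2 grow→box=[1,3)
i=2: min(r-i=1, Z[1]=2)=1; Z[2]=1
i=3: outside box; Z[3]=0
i=4: outside box; Z[4]=0
i=5: outside box; Z[5]=0
i=6: outside box; Z[6]=0
i=7: outside box; Z[7]=2 grow→box=[7,9)
i=8: min(r-i=1, Z[1]=2)=1; Z[8]=1
i=9: outside box; Z[9]=0
i=10: outside box; Z[10]=0
i=11: outside box; Z[11]=0
i=12: outside box; Z[12]=0

[13, 2, 1, 0, 0, 0, 0, 2, 1, 0, 0, 0, 0]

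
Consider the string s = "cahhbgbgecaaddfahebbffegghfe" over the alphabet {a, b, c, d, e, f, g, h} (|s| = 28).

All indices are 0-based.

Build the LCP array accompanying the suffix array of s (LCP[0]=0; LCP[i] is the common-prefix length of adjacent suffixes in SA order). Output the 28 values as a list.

rank→(start, suffix):
  0 → (10, 'aaddfahebbffegghfe')
  1 → (11, 'addfahebbffegghfe')
  2 → (15, 'ahebbffegghfe')
  3 → (1, 'ahhbgbgecaaddfahebbffegghfe')
  4 → (18, 'bbffegghfe')
  5 → (19, 'bffegghfe')
  6 → (4, 'bgbgecaaddfahebbffegghfe')
  7 → (6, 'bgecaaddfahebbffegghfe')
  8 → (9, 'caaddfahebbffegghfe')
  9 → (0, 'cahhbgbgecaaddfahebbffegghfe')
  10 → (12, 'ddfahebbffegghfe')
  11 → (13, 'dfahebbffegghfe')
  12 → (27, 'e')
  13 → (17, 'ebbffegghfe')
  14 → (8, 'ecaaddfahebbffegghfe')
  15 → (22, 'egghfe')
  16 → (14, 'fahebbffegghfe')
  17 → (26, 'fe')
  18 → (21, 'fegghfe')
  19 → (20, 'ffegghfe')
  20 → (5, 'gbgecaaddfahebbffegghfe')
  21 → (7, 'gecaaddfahebbffegghfe')
  22 → (23, 'gghfe')
  23 → (24, 'ghfe')
  24 → (3, 'hbgbgecaaddfahebbffegghfe')
  25 → (16, 'hebbffegghfe')
  26 → (25, 'hfe')
  27 → (2, 'hhbgbgecaaddfahebbffegghfe')

SA = [10, 11, 15, 1, 18, 19, 4, 6, 9, 0, 12, 13, 27, 17, 8, 22, 14, 26, 21, 20, 5, 7, 23, 24, 3, 16, 25, 2]
rank  pair      lcp
   1  s[10:],s[11:]  1  'a'
   2  s[11:],s[15:]  1  'a'
   3  s[15:],s[1:]  2  'ah'
   4  s[1:],s[18:]  0  ''
   5  s[18:],s[19:]  1  'b'
   6  s[19:],s[4:]  1  'b'
   7  s[4:],s[6:]  2  'bg'
   8  s[6:],s[9:]  0  ''
   9  s[9:],s[0:]  2  'ca'
  10  s[0:],s[12:]  0  ''
  11  s[12:],s[13:]  1  'd'
  12  s[13:],s[27:]  0  ''
  13  s[27:],s[17:]  1  'e'
  14  s[17:],s[8:]  1  'e'
  15  s[8:],s[22:]  1  'e'
  16  s[22:],s[14:]  0  ''
  17  s[14:],s[26:]  1  'f'
  18  s[26:],s[21:]  2  'fe'
  19  s[21:],s[20:]  1  'f'
  20  s[20:],s[5:]  0  ''
  21  s[5:],s[7:]  1  'g'
  22  s[7:],s[23:]  1  'g'
  23  s[23:],s[24:]  1  'g'
  24  s[24:],s[3:]  0  ''
  25  s[3:],s[16:]  1  'h'
  26  s[16:],s[25:]  1  'h'
  27  s[25:],s[2:]  1  'h'

[0, 1, 1, 2, 0, 1, 1, 2, 0, 2, 0, 1, 0, 1, 1, 1, 0, 1, 2, 1, 0, 1, 1, 1, 0, 1, 1, 1]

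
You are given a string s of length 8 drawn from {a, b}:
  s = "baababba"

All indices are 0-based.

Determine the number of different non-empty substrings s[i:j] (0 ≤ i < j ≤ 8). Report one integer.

27

rank→(start, suffix):
  0 → (7, 'a')
  1 → (1, 'aababba')
  2 → (2, 'ababba')
  3 → (4, 'abba')
  4 → (6, 'ba')
  5 → (0, 'baababba')
  6 → (3, 'babba')
  7 → (5, 'bba')

SA = [7, 1, 2, 4, 6, 0, 3, 5]
i: (SA[i-1],SA[i]) lcp shared
  1: (7,1) 1 'a'
  2: (1,2) 1 'a'
  3: (2,4) 2 'ab'
  4: (4,6) 0 ''
  5: (6,0) 2 'ba'
  6: (0,3) 2 'ba'
  7: (3,5) 1 'b'

n(n+1)/2 = 8·9/2 = 36
Σ LCP = 0 + 1 + 1 + 2 + 0 + 2 + 2 + 1 = 9
distinct = 36 − 9 = 27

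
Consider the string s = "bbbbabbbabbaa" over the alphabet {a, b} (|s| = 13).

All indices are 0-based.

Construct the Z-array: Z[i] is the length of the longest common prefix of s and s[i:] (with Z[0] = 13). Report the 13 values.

[13, 3, 2, 1, 0, 3, 2, 1, 0, 2, 1, 0, 0]

Z[0]=13
i=1: fresh scan; Z[1]=3 grow→box=[1,4)
i=2: min(r-i=2, Z[1]=3)=2; Z[2]=2
i=3: min(r-i=1, Z[2]=2)=1; Z[3]=1
i=4: fresh scan; Z[4]=0
i=5: fresh scan; Z[5]=3 grow→box=[5,8)
i=6: min(r-i=2, Z[1]=3)=2; Z[6]=2
i=7: min(r-i=1, Z[2]=2)=1; Z[7]=1
i=8: fresh scan; Z[8]=0
i=9: fresh scan; Z[9]=2 grow→box=[9,11)
i=10: min(r-i=1, Z[1]=3)=1; Z[10]=1
i=11: fresh scan; Z[11]=0
i=12: fresh scan; Z[12]=0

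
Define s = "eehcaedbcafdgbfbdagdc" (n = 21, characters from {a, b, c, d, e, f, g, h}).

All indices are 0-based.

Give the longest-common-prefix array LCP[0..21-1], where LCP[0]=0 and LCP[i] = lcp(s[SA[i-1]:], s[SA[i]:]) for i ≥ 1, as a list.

[0, 1, 1, 0, 1, 1, 0, 1, 2, 0, 1, 1, 1, 0, 1, 1, 0, 1, 0, 1, 0]

rank→(start, suffix):
  0 → (4, 'aedbcafdgbfbdagdc')
  1 → (9, 'afdgbfbdagdc')
  2 → (17, 'agdc')
  3 → (7, 'bcafdgbfbdagdc')
  4 → (15, 'bdagdc')
  5 → (13, 'bfbdagdc')
  6 → (20, 'c')
  7 → (3, 'caedbcafdgbfbdagdc')
  8 → (8, 'cafdgbfbdagdc')
  9 → (16, 'dagdc')
  10 → (6, 'dbcafdgbfbdagdc')
  11 → (19, 'dc')
  12 → (11, 'dgbfbdagdc')
  13 → (5, 'edbcafdgbfbdagdc')
  14 → (0, 'eehcaedbcafdgbfbdagdc')
  15 → (1, 'ehcaedbcafdgbfbdagdc')
  16 → (14, 'fbdagdc')
  17 → (10, 'fdgbfbdagdc')
  18 → (12, 'gbfbdagdc')
  19 → (18, 'gdc')
  20 → (2, 'hcaedbcafdgbfbdagdc')

SA = [4, 9, 17, 7, 15, 13, 20, 3, 8, 16, 6, 19, 11, 5, 0, 1, 14, 10, 12, 18, 2]
rank  pair      lcp
   1  s[4:],s[9:]  1  'a'
   2  s[9:],s[17:]  1  'a'
   3  s[17:],s[7:]  0  ''
   4  s[7:],s[15:]  1  'b'
   5  s[15:],s[13:]  1  'b'
   6  s[13:],s[20:]  0  ''
   7  s[20:],s[3:]  1  'c'
   8  s[3:],s[8:]  2  'ca'
   9  s[8:],s[16:]  0  ''
  10  s[16:],s[6:]  1  'd'
  11  s[6:],s[19:]  1  'd'
  12  s[19:],s[11:]  1  'd'
  13  s[11:],s[5:]  0  ''
  14  s[5:],s[0:]  1  'e'
  15  s[0:],s[1:]  1  'e'
  16  s[1:],s[14:]  0  ''
  17  s[14:],s[10:]  1  'f'
  18  s[10:],s[12:]  0  ''
  19  s[12:],s[18:]  1  'g'
  20  s[18:],s[2:]  0  ''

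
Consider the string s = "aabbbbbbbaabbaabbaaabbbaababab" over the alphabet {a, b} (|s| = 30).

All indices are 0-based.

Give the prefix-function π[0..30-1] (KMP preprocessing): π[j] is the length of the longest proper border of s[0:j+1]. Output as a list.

π[0] = 0
j=1 s[j]='a': π[1]=1 (border 'a')
j=2 s[j]='b': k: 1→0; π[2]=0 (border '')
j=3 s[j]='b': π[3]=0 (border '')
j=4 s[j]='b': π[4]=0 (border '')
j=5 s[j]='b': π[5]=0 (border '')
j=6 s[j]='b': π[6]=0 (border '')
j=7 s[j]='b': π[7]=0 (border '')
j=8 s[j]='b': π[8]=0 (border '')
j=9 s[j]='a': π[9]=1 (border 'a')
j=10 s[j]='a': π[10]=2 (border 'aa')
j=11 s[j]='b': π[11]=3 (border 'aab')
j=12 s[j]='b': π[12]=4 (border 'aabb')
j=13 s[j]='a': k: 4→0; π[13]=1 (border 'a')
j=14 s[j]='a': π[14]=2 (border 'aa')
j=15 s[j]='b': π[15]=3 (border 'aab')
j=16 s[j]='b': π[16]=4 (border 'aabb')
j=17 s[j]='a': k: 4→0; π[17]=1 (border 'a')
j=18 s[j]='a': π[18]=2 (border 'aa')
j=19 s[j]='a': k: 2→1; π[19]=2 (border 'aa')
j=20 s[j]='b': π[20]=3 (border 'aab')
j=21 s[j]='b': π[21]=4 (border 'aabb')
j=22 s[j]='b': π[22]=5 (border 'aabbb')
j=23 s[j]='a': k: 5→0; π[23]=1 (border 'a')
j=24 s[j]='a': π[24]=2 (border 'aa')
j=25 s[j]='b': π[25]=3 (border 'aab')
j=26 s[j]='a': k: 3→0; π[26]=1 (border 'a')
j=27 s[j]='b': k: 1→0; π[27]=0 (border '')
j=28 s[j]='a': π[28]=1 (border 'a')
j=29 s[j]='b': k: 1→0; π[29]=0 (border '')

[0, 1, 0, 0, 0, 0, 0, 0, 0, 1, 2, 3, 4, 1, 2, 3, 4, 1, 2, 2, 3, 4, 5, 1, 2, 3, 1, 0, 1, 0]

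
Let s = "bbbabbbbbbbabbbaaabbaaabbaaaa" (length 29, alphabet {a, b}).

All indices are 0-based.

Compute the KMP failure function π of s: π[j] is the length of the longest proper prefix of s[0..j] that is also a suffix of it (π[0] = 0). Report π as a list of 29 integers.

π[0] = 0
j=1 s[j]='b': π[1]=1 (border 'b')
j=2 s[j]='b': π[2]=2 (border 'bb')
j=3 s[j]='a': k: 2→1→0; π[3]=0 (border '')
j=4 s[j]='b': π[4]=1 (border 'b')
j=5 s[j]='b': π[5]=2 (border 'bb')
j=6 s[j]='b': π[6]=3 (border 'bbb')
j=7 s[j]='b': k: 3→2; π[7]=3 (border 'bbb')
j=8 s[j]='b': k: 3→2; π[8]=3 (border 'bbb')
j=9 s[j]='b': k: 3→2; π[9]=3 (border 'bbb')
j=10 s[j]='b': k: 3→2; π[10]=3 (border 'bbb')
j=11 s[j]='a': π[11]=4 (border 'bbba')
j=12 s[j]='b': π[12]=5 (border 'bbbab')
j=13 s[j]='b': π[13]=6 (border 'bbbabb')
j=14 s[j]='b': π[14]=7 (border 'bbbabbb')
j=15 s[j]='a': k: 7→3; π[15]=4 (border 'bbba')
j=16 s[j]='a': k: 4→0; π[16]=0 (border '')
j=17 s[j]='a': π[17]=0 (border '')
j=18 s[j]='b': π[18]=1 (border 'b')
j=19 s[j]='b': π[19]=2 (border 'bb')
j=20 s[j]='a': k: 2→1→0; π[20]=0 (border '')
j=21 s[j]='a': π[21]=0 (border '')
j=22 s[j]='a': π[22]=0 (border '')
j=23 s[j]='b': π[23]=1 (border 'b')
j=24 s[j]='b': π[24]=2 (border 'bb')
j=25 s[j]='a': k: 2→1→0; π[25]=0 (border '')
j=26 s[j]='a': π[26]=0 (border '')
j=27 s[j]='a': π[27]=0 (border '')
j=28 s[j]='a': π[28]=0 (border '')

[0, 1, 2, 0, 1, 2, 3, 3, 3, 3, 3, 4, 5, 6, 7, 4, 0, 0, 1, 2, 0, 0, 0, 1, 2, 0, 0, 0, 0]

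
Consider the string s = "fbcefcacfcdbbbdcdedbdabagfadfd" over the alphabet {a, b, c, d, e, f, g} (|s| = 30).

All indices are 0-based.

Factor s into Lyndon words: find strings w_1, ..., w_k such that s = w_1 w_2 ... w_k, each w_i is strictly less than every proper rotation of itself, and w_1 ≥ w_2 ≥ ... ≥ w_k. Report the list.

emit factor 1: 'f' (i=0, period=1)
emit factor 2: 'bcefc' (i=1, period=5)
emit factor 3: 'acfcdbbbdcdedbd' (i=6, period=15)
emit factor 4: 'abagfadfd' (i=21, period=9)

["f", "bcefc", "acfcdbbbdcdedbd", "abagfadfd"]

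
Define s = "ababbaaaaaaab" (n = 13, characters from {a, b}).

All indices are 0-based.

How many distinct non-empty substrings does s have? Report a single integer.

62

rank | idx | suffix
   0 |   5 | aaaaaaab
   1 |   6 | aaaaaab
   2 |   7 | aaaaab
   3 |   8 | aaaab
   4 |   9 | aaab
   5 |  10 | aab
   6 |  11 | ab
   7 |   0 | ababbaaaaaaab
   8 |   2 | abbaaaaaaab
   9 |  12 | b
  10 |   4 | baaaaaaab
  11 |   1 | babbaaaaaaab
  12 |   3 | bbaaaaaaab

SA = [5, 6, 7, 8, 9, 10, 11, 0, 2, 12, 4, 1, 3]
rank  pair      lcp
   1  s[5:],s[6:]  6  'aaaaaa'
   2  s[6:],s[7:]  5  'aaaaa'
   3  s[7:],s[8:]  4  'aaaa'
   4  s[8:],s[9:]  3  'aaa'
   5  s[9:],s[10:]  2  'aa'
   6  s[10:],s[11:]  1  'a'
   7  s[11:],s[0:]  2  'ab'
   8  s[0:],s[2:]  2  'ab'
   9  s[2:],s[12:]  0  ''
  10  s[12:],s[4:]  1  'b'
  11  s[4:],s[1:]  2  'ba'
  12  s[1:],s[3:]  1  'b'

n(n+1)/2 = 13·14/2 = 91
Σ LCP = 0 + 6 + 5 + 4 + 3 + 2 + 1 + 2 + 2 + 0 + 1 + 2 + 1 = 29
distinct = 91 − 29 = 62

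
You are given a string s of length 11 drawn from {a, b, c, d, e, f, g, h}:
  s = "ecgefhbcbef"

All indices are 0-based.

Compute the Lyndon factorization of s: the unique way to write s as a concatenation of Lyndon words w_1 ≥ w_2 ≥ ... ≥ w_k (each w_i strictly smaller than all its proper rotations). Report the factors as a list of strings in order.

emit factor 1: 'e' (i=0, period=1)
emit factor 2: 'cgefh' (i=1, period=5)
emit factor 3: 'bcbef' (i=6, period=5)

["e", "cgefh", "bcbef"]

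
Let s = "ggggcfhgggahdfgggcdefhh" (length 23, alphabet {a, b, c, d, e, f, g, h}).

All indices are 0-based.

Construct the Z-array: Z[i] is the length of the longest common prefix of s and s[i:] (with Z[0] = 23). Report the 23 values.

[23, 3, 2, 1, 0, 0, 0, 3, 2, 1, 0, 0, 0, 0, 3, 2, 1, 0, 0, 0, 0, 0, 0]

Z[0]=23
i=1: fresh scan; Z[1]=3 grow→box=[1,4)
i=2: min(r-i=2, Z[1]=3)=2; Z[2]=2
i=3: min(r-i=1, Z[2]=2)=1; Z[3]=1
i=4: fresh scan; Z[4]=0
i=5: fresh scan; Z[5]=0
i=6: fresh scan; Z[6]=0
i=7: fresh scan; Z[7]=3 grow→box=[7,10)
i=8: min(r-i=2, Z[1]=3)=2; Z[8]=2
i=9: min(r-i=1, Z[2]=2)=1; Z[9]=1
i=10: fresh scan; Z[10]=0
i=11: fresh scan; Z[11]=0
i=12: fresh scan; Z[12]=0
i=13: fresh scan; Z[13]=0
i=14: fresh scan; Z[14]=3 grow→box=[14,17)
i=15: min(r-i=2, Z[1]=3)=2; Z[15]=2
i=16: min(r-i=1, Z[2]=2)=1; Z[16]=1
i=17: fresh scan; Z[17]=0
i=18: fresh scan; Z[18]=0
i=19: fresh scan; Z[19]=0
i=20: fresh scan; Z[20]=0
i=21: fresh scan; Z[21]=0
i=22: fresh scan; Z[22]=0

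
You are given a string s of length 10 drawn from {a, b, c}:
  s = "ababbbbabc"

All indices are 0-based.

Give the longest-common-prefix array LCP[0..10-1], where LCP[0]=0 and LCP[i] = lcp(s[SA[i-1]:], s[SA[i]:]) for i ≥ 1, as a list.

rank→(start, suffix):
  0 → (0, 'ababbbbabc')
  1 → (2, 'abbbbabc')
  2 → (7, 'abc')
  3 → (1, 'babbbbabc')
  4 → (6, 'babc')
  5 → (5, 'bbabc')
  6 → (4, 'bbbabc')
  7 → (3, 'bbbbabc')
  8 → (8, 'bc')
  9 → (9, 'c')

SA = [0, 2, 7, 1, 6, 5, 4, 3, 8, 9]
i: (SA[i-1],SA[i]) lcp shared
  1: (0,2) 2 'ab'
  2: (2,7) 2 'ab'
  3: (7,1) 0 ''
  4: (1,6) 3 'bab'
  5: (6,5) 1 'b'
  6: (5,4) 2 'bb'
  7: (4,3) 3 'bbb'
  8: (3,8) 1 'b'
  9: (8,9) 0 ''

[0, 2, 2, 0, 3, 1, 2, 3, 1, 0]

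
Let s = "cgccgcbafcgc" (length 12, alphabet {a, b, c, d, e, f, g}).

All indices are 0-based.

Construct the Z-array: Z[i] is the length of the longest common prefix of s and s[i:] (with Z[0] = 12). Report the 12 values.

Z[0]=12
i=1: i≥r, start 0; Z[1]=0
i=2: i≥r, start 0; Z[2]=1 extend→box=[2,3)
i=3: i≥r, start 0; Z[3]=3 extend→box=[3,6)
i=4: min(r-i=2, Z[1]=0)=0; Z[4]=0
i=5: min(r-i=1, Z[2]=1)=1; Z[5]=1
i=6: i≥r, start 0; Z[6]=0
i=7: i≥r, start 0; Z[7]=0
i=8: i≥r, start 0; Z[8]=0
i=9: i≥r, start 0; Z[9]=3 extend→box=[9,12)
i=10: min(r-i=2, Z[1]=0)=0; Z[10]=0
i=11: min(r-i=1, Z[2]=1)=1; Z[11]=1

[12, 0, 1, 3, 0, 1, 0, 0, 0, 3, 0, 1]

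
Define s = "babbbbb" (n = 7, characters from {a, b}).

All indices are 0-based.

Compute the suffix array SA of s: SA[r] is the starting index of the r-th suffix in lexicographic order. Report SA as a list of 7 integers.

sorted suffixes:
  #0 SA[0]=1  'abbbbb'
  #1 SA[1]=6  'b'
  #2 SA[2]=0  'babbbbb'
  #3 SA[3]=5  'bb'
  #4 SA[4]=4  'bbb'
  #5 SA[5]=3  'bbbb'
  #6 SA[6]=2  'bbbbb'

[1, 6, 0, 5, 4, 3, 2]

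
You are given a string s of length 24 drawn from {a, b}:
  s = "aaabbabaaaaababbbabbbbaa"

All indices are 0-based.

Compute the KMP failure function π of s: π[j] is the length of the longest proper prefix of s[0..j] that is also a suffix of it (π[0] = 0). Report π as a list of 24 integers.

[0, 1, 2, 0, 0, 1, 0, 1, 2, 3, 3, 3, 4, 1, 0, 0, 0, 1, 0, 0, 0, 0, 1, 2]

π[0] = 0
j=1 s[j]='a': π[1]=1 (border 'a')
j=2 s[j]='a': π[2]=2 (border 'aa')
j=3 s[j]='b': k: 2→1→0; π[3]=0 (border '')
j=4 s[j]='b': π[4]=0 (border '')
j=5 s[j]='a': π[5]=1 (border 'a')
j=6 s[j]='b': k: 1→0; π[6]=0 (border '')
j=7 s[j]='a': π[7]=1 (border 'a')
j=8 s[j]='a': π[8]=2 (border 'aa')
j=9 s[j]='a': π[9]=3 (border 'aaa')
j=10 s[j]='a': k: 3→2; π[10]=3 (border 'aaa')
j=11 s[j]='a': k: 3→2; π[11]=3 (border 'aaa')
j=12 s[j]='b': π[12]=4 (border 'aaab')
j=13 s[j]='a': k: 4→0; π[13]=1 (border 'a')
j=14 s[j]='b': k: 1→0; π[14]=0 (border '')
j=15 s[j]='b': π[15]=0 (border '')
j=16 s[j]='b': π[16]=0 (border '')
j=17 s[j]='a': π[17]=1 (border 'a')
j=18 s[j]='b': k: 1→0; π[18]=0 (border '')
j=19 s[j]='b': π[19]=0 (border '')
j=20 s[j]='b': π[20]=0 (border '')
j=21 s[j]='b': π[21]=0 (border '')
j=22 s[j]='a': π[22]=1 (border 'a')
j=23 s[j]='a': π[23]=2 (border 'aa')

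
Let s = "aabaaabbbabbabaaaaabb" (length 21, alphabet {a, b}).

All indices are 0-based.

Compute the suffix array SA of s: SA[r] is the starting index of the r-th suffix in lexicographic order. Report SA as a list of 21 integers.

rank→(start, suffix):
  0 → (14, 'aaaaabb')
  1 → (15, 'aaaabb')
  2 → (16, 'aaabb')
  3 → (3, 'aaabbbabbabaaaaabb')
  4 → (0, 'aabaaabbbabbabaaaaabb')
  5 → (17, 'aabb')
  6 → (4, 'aabbbabbabaaaaabb')
  7 → (12, 'abaaaaabb')
  8 → (1, 'abaaabbbabbabaaaaabb')
  9 → (18, 'abb')
  10 → (9, 'abbabaaaaabb')
  11 → (5, 'abbbabbabaaaaabb')
  12 → (20, 'b')
  13 → (13, 'baaaaabb')
  14 → (2, 'baaabbbabbabaaaaabb')
  15 → (11, 'babaaaaabb')
  16 → (8, 'babbabaaaaabb')
  17 → (19, 'bb')
  18 → (10, 'bbabaaaaabb')
  19 → (7, 'bbabbabaaaaabb')
  20 → (6, 'bbbabbabaaaaabb')

[14, 15, 16, 3, 0, 17, 4, 12, 1, 18, 9, 5, 20, 13, 2, 11, 8, 19, 10, 7, 6]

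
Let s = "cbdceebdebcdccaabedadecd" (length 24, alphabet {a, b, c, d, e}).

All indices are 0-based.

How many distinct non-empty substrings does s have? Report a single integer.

276

rank | idx | suffix
   0 |  14 | aabedadecd
   1 |  15 | abedadecd
   2 |  19 | adecd
   3 |   9 | bcdccaabedadecd
   4 |   1 | bdceebdebcdccaabedadecd
   5 |   6 | bdebcdccaabedadecd
   6 |  16 | bedadecd
   7 |  13 | caabedadecd
   8 |   0 | cbdceebdebcdccaabedadecd
   9 |  12 | ccaabedadecd
  10 |  22 | cd
  11 |  10 | cdccaabedadecd
  12 |   3 | ceebdebcdccaabedadecd
  13 |  23 | d
  14 |  18 | dadecd
  15 |  11 | dccaabedadecd
  16 |   2 | dceebdebcdccaabedadecd
  17 |   7 | debcdccaabedadecd
  18 |  20 | decd
  19 |   8 | ebcdccaabedadecd
  20 |   5 | ebdebcdccaabedadecd
  21 |  21 | ecd
  22 |  17 | edadecd
  23 |   4 | eebdebcdccaabedadecd

SA = [14, 15, 19, 9, 1, 6, 16, 13, 0, 12, 22, 10, 3, 23, 18, 11, 2, 7, 20, 8, 5, 21, 17, 4]
[i] adj suffixes → lcp
  [1] 14/15 → 1 ('a')
  [2] 15/19 → 1 ('a')
  [3] 19/9 → 0 ('')
  [4] 9/1 → 1 ('b')
  [5] 1/6 → 2 ('bd')
  [6] 6/16 → 1 ('b')
  [7] 16/13 → 0 ('')
  [8] 13/0 → 1 ('c')
  [9] 0/12 → 1 ('c')
  [10] 12/22 → 1 ('c')
  [11] 22/10 → 2 ('cd')
  [12] 10/3 → 1 ('c')
  [13] 3/23 → 0 ('')
  [14] 23/18 → 1 ('d')
  [15] 18/11 → 1 ('d')
  [16] 11/2 → 2 ('dc')
  [17] 2/7 → 1 ('d')
  [18] 7/20 → 2 ('de')
  [19] 20/8 → 0 ('')
  [20] 8/5 → 2 ('eb')
  [21] 5/21 → 1 ('e')
  [22] 21/17 → 1 ('e')
  [23] 17/4 → 1 ('e')

n(n+1)/2 = 24·25/2 = 300
Σ LCP = 0 + 1 + 1 + 0 + 1 + 2 + 1 + 0 + 1 + 1 + 1 + 2 + 1 + 0 + 1 + 1 + 2 + 1 + 2 + 0 + 2 + 1 + 1 + 1 = 24
distinct = 300 − 24 = 276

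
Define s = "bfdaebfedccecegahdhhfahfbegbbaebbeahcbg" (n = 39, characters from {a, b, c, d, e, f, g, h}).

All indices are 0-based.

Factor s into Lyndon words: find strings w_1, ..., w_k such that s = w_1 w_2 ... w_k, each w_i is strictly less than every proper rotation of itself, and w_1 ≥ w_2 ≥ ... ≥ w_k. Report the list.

["bfd", "aebfedccecegahdhhfahfbegbb", "aebbeahcbg"]

emit factor 1: 'bfd' (i=0, period=3)
emit factor 2: 'aebfedccecegahdhhfahfbegbb' (i=3, period=26)
emit factor 3: 'aebbeahcbg' (i=29, period=10)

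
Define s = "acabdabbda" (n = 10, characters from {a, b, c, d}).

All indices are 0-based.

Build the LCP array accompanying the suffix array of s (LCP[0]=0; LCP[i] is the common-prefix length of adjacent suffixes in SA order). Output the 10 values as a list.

rank→(start, suffix):
  0 → (9, 'a')
  1 → (5, 'abbda')
  2 → (2, 'abdabbda')
  3 → (0, 'acabdabbda')
  4 → (6, 'bbda')
  5 → (7, 'bda')
  6 → (3, 'bdabbda')
  7 → (1, 'cabdabbda')
  8 → (8, 'da')
  9 → (4, 'dabbda')

SA = [9, 5, 2, 0, 6, 7, 3, 1, 8, 4]
rank  pair      lcp
   1  s[9:],s[5:]  1  'a'
   2  s[5:],s[2:]  2  'ab'
   3  s[2:],s[0:]  1  'a'
   4  s[0:],s[6:]  0  ''
   5  s[6:],s[7:]  1  'b'
   6  s[7:],s[3:]  3  'bda'
   7  s[3:],s[1:]  0  ''
   8  s[1:],s[8:]  0  ''
   9  s[8:],s[4:]  2  'da'

[0, 1, 2, 1, 0, 1, 3, 0, 0, 2]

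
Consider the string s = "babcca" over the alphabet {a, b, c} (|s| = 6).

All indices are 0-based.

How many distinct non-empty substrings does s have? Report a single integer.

18

sorted suffixes:
  #0 SA[0]=5  'a'
  #1 SA[1]=1  'abcca'
  #2 SA[2]=0  'babcca'
  #3 SA[3]=2  'bcca'
  #4 SA[4]=4  'ca'
  #5 SA[5]=3  'cca'

SA = [5, 1, 0, 2, 4, 3]
rank  pair      lcp
   1  s[5:],s[1:]  1  'a'
   2  s[1:],s[0:]  0  ''
   3  s[0:],s[2:]  1  'b'
   4  s[2:],s[4:]  0  ''
   5  s[4:],s[3:]  1  'c'

n(n+1)/2 = 6·7/2 = 21
Σ LCP = 0 + 1 + 0 + 1 + 0 + 1 = 3
distinct = 21 − 3 = 18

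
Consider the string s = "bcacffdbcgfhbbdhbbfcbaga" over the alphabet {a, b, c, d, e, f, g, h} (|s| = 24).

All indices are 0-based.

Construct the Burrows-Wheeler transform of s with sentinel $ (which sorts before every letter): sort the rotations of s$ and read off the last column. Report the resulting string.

rank  rotation                   last
    0  $bcacffdbcgfhbbdhbbfcbaga  a
    1  a$bcacffdbcgfhbbdhbbfcbag  g
    2  acffdbcgfhbbdhbbfcbaga$bc  c
    3  aga$bcacffdbcgfhbbdhbbfcb  b
    4  baga$bcacffdbcgfhbbdhbbfc  c
    5  bbdhbbfcbaga$bcacffdbcgfh  h
    6  bbfcbaga$bcacffdbcgfhbbdh  h
    7  bcacffdbcgfhbbdhbbfcbaga$  $
    8  bcgfhbbdhbbfcbaga$bcacffd  d
    9  bdhbbfcbaga$bcacffdbcgfhb  b
   10  bfcbaga$bcacffdbcgfhbbdhb  b
   11  cacffdbcgfhbbdhbbfcbaga$b  b
   12  cbaga$bcacffdbcgfhbbdhbbf  f
   13  cffdbcgfhbbdhbbfcbaga$bca  a
   14  cgfhbbdhbbfcbaga$bcacffdb  b
   15  dbcgfhbbdhbbfcbaga$bcacff  f
   16  dhbbfcbaga$bcacffdbcgfhbb  b
   17  fcbaga$bcacffdbcgfhbbdhbb  b
   18  fdbcgfhbbdhbbfcbaga$bcacf  f
   19  ffdbcgfhbbdhbbfcbaga$bcac  c
   20  fhbbdhbbfcbaga$bcacffdbcg  g
   21  ga$bcacffdbcgfhbbdhbbfcba  a
   22  gfhbbdhbbfcbaga$bcacffdbc  c
   23  hbbdhbbfcbaga$bcacffdbcgf  f
   24  hbbfcbaga$bcacffdbcgfhbbd  d

agcbchh$dbbbfabfbbfcgacfd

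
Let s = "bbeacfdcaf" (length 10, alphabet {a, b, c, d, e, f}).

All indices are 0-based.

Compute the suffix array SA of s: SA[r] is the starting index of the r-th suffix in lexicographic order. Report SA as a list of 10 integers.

rank | idx | suffix
   0 |   3 | acfdcaf
   1 |   8 | af
   2 |   0 | bbeacfdcaf
   3 |   1 | beacfdcaf
   4 |   7 | caf
   5 |   4 | cfdcaf
   6 |   6 | dcaf
   7 |   2 | eacfdcaf
   8 |   9 | f
   9 |   5 | fdcaf

[3, 8, 0, 1, 7, 4, 6, 2, 9, 5]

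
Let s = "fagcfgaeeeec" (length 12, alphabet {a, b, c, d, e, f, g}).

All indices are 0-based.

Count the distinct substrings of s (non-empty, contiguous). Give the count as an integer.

sorted suffixes:
  #0 SA[0]=6  'aeeeec'
  #1 SA[1]=1  'agcfgaeeeec'
  #2 SA[2]=11  'c'
  #3 SA[3]=3  'cfgaeeeec'
  #4 SA[4]=10  'ec'
  #5 SA[5]=9  'eec'
  #6 SA[6]=8  'eeec'
  #7 SA[7]=7  'eeeec'
  #8 SA[8]=0  'fagcfgaeeeec'
  #9 SA[9]=4  'fgaeeeec'
  #10 SA[10]=5  'gaeeeec'
  #11 SA[11]=2  'gcfgaeeeec'

SA = [6, 1, 11, 3, 10, 9, 8, 7, 0, 4, 5, 2]
[i] adj suffixes → lcp
  [1] 6/1 → 1 ('a')
  [2] 1/11 → 0 ('')
  [3] 11/3 → 1 ('c')
  [4] 3/10 → 0 ('')
  [5] 10/9 → 1 ('e')
  [6] 9/8 → 2 ('ee')
  [7] 8/7 → 3 ('eee')
  [8] 7/0 → 0 ('')
  [9] 0/4 → 1 ('f')
  [10] 4/5 → 0 ('')
  [11] 5/2 → 1 ('g')

n(n+1)/2 = 12·13/2 = 78
Σ LCP = 0 + 1 + 0 + 1 + 0 + 1 + 2 + 3 + 0 + 1 + 0 + 1 = 10
distinct = 78 − 10 = 68

68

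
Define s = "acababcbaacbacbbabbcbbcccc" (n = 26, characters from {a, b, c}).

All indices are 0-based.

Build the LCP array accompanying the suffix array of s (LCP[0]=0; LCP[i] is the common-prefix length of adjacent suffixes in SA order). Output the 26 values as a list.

sorted suffixes:
  #0 SA[0]=8  'aacbacbbabbcbbcccc'
  #1 SA[1]=2  'ababcbaacbacbbabbcbbcccc'
  #2 SA[2]=16  'abbcbbcccc'
  #3 SA[3]=4  'abcbaacbacbbabbcbbcccc'
  #4 SA[4]=0  'acababcbaacbacbbabbcbbcccc'
  #5 SA[5]=9  'acbacbbabbcbbcccc'
  #6 SA[6]=12  'acbbabbcbbcccc'
  #7 SA[7]=7  'baacbacbbabbcbbcccc'
  #8 SA[8]=15  'babbcbbcccc'
  #9 SA[9]=3  'babcbaacbacbbabbcbbcccc'
  #10 SA[10]=11  'bacbbabbcbbcccc'
  #11 SA[11]=14  'bbabbcbbcccc'
  #12 SA[12]=17  'bbcbbcccc'
  #13 SA[13]=20  'bbcccc'
  #14 SA[14]=5  'bcbaacbacbbabbcbbcccc'
  #15 SA[15]=18  'bcbbcccc'
  #16 SA[16]=21  'bcccc'
  #17 SA[17]=25  'c'
  #18 SA[18]=1  'cababcbaacbacbbabbcbbcccc'
  #19 SA[19]=6  'cbaacbacbbabbcbbcccc'
  #20 SA[20]=10  'cbacbbabbcbbcccc'
  #21 SA[21]=13  'cbbabbcbbcccc'
  #22 SA[22]=19  'cbbcccc'
  #23 SA[23]=24  'cc'
  #24 SA[24]=23  'ccc'
  #25 SA[25]=22  'cccc'

SA = [8, 2, 16, 4, 0, 9, 12, 7, 15, 3, 11, 14, 17, 20, 5, 18, 21, 25, 1, 6, 10, 13, 19, 24, 23, 22]
i: (SA[i-1],SA[i]) lcp shared
  1: (8,2) 1 'a'
  2: (2,16) 2 'ab'
  3: (16,4) 2 'ab'
  4: (4,0) 1 'a'
  5: (0,9) 2 'ac'
  6: (9,12) 3 'acb'
  7: (12,7) 0 ''
  8: (7,15) 2 'ba'
  9: (15,3) 3 'bab'
  10: (3,11) 2 'ba'
  11: (11,14) 1 'b'
  12: (14,17) 2 'bb'
  13: (17,20) 3 'bbc'
  14: (20,5) 1 'b'
  15: (5,18) 3 'bcb'
  16: (18,21) 2 'bc'
  17: (21,25) 0 ''
  18: (25,1) 1 'c'
  19: (1,6) 1 'c'
  20: (6,10) 3 'cba'
  21: (10,13) 2 'cb'
  22: (13,19) 3 'cbb'
  23: (19,24) 1 'c'
  24: (24,23) 2 'cc'
  25: (23,22) 3 'ccc'

[0, 1, 2, 2, 1, 2, 3, 0, 2, 3, 2, 1, 2, 3, 1, 3, 2, 0, 1, 1, 3, 2, 3, 1, 2, 3]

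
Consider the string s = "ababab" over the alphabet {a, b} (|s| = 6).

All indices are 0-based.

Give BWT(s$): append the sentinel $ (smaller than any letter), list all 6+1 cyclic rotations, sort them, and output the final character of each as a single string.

bbb$aaa

rank  rotation last
    0  $ababab  b
    1  ab$abab  b
    2  abab$ab  b
    3  ababab$  $
    4  b$ababa  a
    5  bab$aba  a
    6  babab$a  a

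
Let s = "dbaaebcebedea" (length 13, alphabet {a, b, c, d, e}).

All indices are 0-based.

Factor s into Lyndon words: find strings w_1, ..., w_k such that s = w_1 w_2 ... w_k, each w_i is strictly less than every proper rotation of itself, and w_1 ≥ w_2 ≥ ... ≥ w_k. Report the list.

emit factor 1: 'd' (i=0, period=1)
emit factor 2: 'b' (i=1, period=1)
emit factor 3: 'aaebcebede' (i=2, period=10)
emit factor 4: 'a' (i=12, period=1)

["d", "b", "aaebcebede", "a"]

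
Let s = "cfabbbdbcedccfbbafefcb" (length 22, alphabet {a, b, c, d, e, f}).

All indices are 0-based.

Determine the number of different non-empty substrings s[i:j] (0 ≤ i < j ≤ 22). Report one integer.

rank | idx | suffix
   0 |   2 | abbbdbcedccfbbafefcb
   1 |  16 | afefcb
   2 |  21 | b
   3 |  15 | bafefcb
   4 |  14 | bbafefcb
   5 |   3 | bbbdbcedccfbbafefcb
   6 |   4 | bbdbcedccfbbafefcb
   7 |   7 | bcedccfbbafefcb
   8 |   5 | bdbcedccfbbafefcb
   9 |  20 | cb
  10 |  11 | ccfbbafefcb
  11 |   8 | cedccfbbafefcb
  12 |   0 | cfabbbdbcedccfbbafefcb
  13 |  12 | cfbbafefcb
  14 |   6 | dbcedccfbbafefcb
  15 |  10 | dccfbbafefcb
  16 |   9 | edccfbbafefcb
  17 |  18 | efcb
  18 |   1 | fabbbdbcedccfbbafefcb
  19 |  13 | fbbafefcb
  20 |  19 | fcb
  21 |  17 | fefcb

SA = [2, 16, 21, 15, 14, 3, 4, 7, 5, 20, 11, 8, 0, 12, 6, 10, 9, 18, 1, 13, 19, 17]
[i] adj suffixes → lcp
  [1] 2/16 → 1 ('a')
  [2] 16/21 → 0 ('')
  [3] 21/15 → 1 ('b')
  [4] 15/14 → 1 ('b')
  [5] 14/3 → 2 ('bb')
  [6] 3/4 → 2 ('bb')
  [7] 4/7 → 1 ('b')
  [8] 7/5 → 1 ('b')
  [9] 5/20 → 0 ('')
  [10] 20/11 → 1 ('c')
  [11] 11/8 → 1 ('c')
  [12] 8/0 → 1 ('c')
  [13] 0/12 → 2 ('cf')
  [14] 12/6 → 0 ('')
  [15] 6/10 → 1 ('d')
  [16] 10/9 → 0 ('')
  [17] 9/18 → 1 ('e')
  [18] 18/1 → 0 ('')
  [19] 1/13 → 1 ('f')
  [20] 13/19 → 1 ('f')
  [21] 19/17 → 1 ('f')

n(n+1)/2 = 22·23/2 = 253
Σ LCP = 0 + 1 + 0 + 1 + 1 + 2 + 2 + 1 + 1 + 0 + 1 + 1 + 1 + 2 + 0 + 1 + 0 + 1 + 0 + 1 + 1 + 1 = 19
distinct = 253 − 19 = 234

234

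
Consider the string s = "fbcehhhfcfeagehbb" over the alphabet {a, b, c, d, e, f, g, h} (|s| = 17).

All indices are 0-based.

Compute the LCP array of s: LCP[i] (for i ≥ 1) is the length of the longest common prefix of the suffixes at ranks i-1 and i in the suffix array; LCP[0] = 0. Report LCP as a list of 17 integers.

sorted suffixes:
  #0 SA[0]=11  'agehbb'
  #1 SA[1]=16  'b'
  #2 SA[2]=15  'bb'
  #3 SA[3]=1  'bcehhhfcfeagehbb'
  #4 SA[4]=2  'cehhhfcfeagehbb'
  #5 SA[5]=8  'cfeagehbb'
  #6 SA[6]=10  'eagehbb'
  #7 SA[7]=13  'ehbb'
  #8 SA[8]=3  'ehhhfcfeagehbb'
  #9 SA[9]=0  'fbcehhhfcfeagehbb'
  #10 SA[10]=7  'fcfeagehbb'
  #11 SA[11]=9  'feagehbb'
  #12 SA[12]=12  'gehbb'
  #13 SA[13]=14  'hbb'
  #14 SA[14]=6  'hfcfeagehbb'
  #15 SA[15]=5  'hhfcfeagehbb'
  #16 SA[16]=4  'hhhfcfeagehbb'

SA = [11, 16, 15, 1, 2, 8, 10, 13, 3, 0, 7, 9, 12, 14, 6, 5, 4]
i: (SA[i-1],SA[i]) lcp shared
  1: (11,16) 0 ''
  2: (16,15) 1 'b'
  3: (15,1) 1 'b'
  4: (1,2) 0 ''
  5: (2,8) 1 'c'
  6: (8,10) 0 ''
  7: (10,13) 1 'e'
  8: (13,3) 2 'eh'
  9: (3,0) 0 ''
  10: (0,7) 1 'f'
  11: (7,9) 1 'f'
  12: (9,12) 0 ''
  13: (12,14) 0 ''
  14: (14,6) 1 'h'
  15: (6,5) 1 'h'
  16: (5,4) 2 'hh'

[0, 0, 1, 1, 0, 1, 0, 1, 2, 0, 1, 1, 0, 0, 1, 1, 2]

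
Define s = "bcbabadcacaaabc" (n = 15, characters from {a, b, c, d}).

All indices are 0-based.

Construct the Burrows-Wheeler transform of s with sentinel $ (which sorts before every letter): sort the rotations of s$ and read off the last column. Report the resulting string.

ccabacbcaa$badba

rank  rotation          last
    0  $bcbabadcacaaabc  c
    1  aaabc$bcbabadcac  c
    2  aabc$bcbabadcaca  a
    3  abadcacaaabc$bcb  b
    4  abc$bcbabadcacaa  a
    5  acaaabc$bcbabadc  c
    6  adcacaaabc$bcbab  b
    7  babadcacaaabc$bc  c
    8  badcacaaabc$bcba  a
    9  bc$bcbabadcacaaa  a
   10  bcbabadcacaaabc$  $
   11  c$bcbabadcacaaab  b
   12  caaabc$bcbabadca  a
   13  cacaaabc$bcbabad  d
   14  cbabadcacaaabc$b  b
   15  dcacaaabc$bcbaba  a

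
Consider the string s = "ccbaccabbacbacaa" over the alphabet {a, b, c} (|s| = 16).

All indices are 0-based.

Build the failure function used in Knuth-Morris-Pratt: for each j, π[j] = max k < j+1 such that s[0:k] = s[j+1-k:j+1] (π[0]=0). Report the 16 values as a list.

[0, 1, 0, 0, 1, 2, 0, 0, 0, 0, 1, 0, 0, 1, 0, 0]

π[0] = 0
j=1 s[j]='c': π[1]=1 (border 'c')
j=2 s[j]='b': k: 1→0; π[2]=0 (border '')
j=3 s[j]='a': π[3]=0 (border '')
j=4 s[j]='c': π[4]=1 (border 'c')
j=5 s[j]='c': π[5]=2 (border 'cc')
j=6 s[j]='a': k: 2→1→0; π[6]=0 (border '')
j=7 s[j]='b': π[7]=0 (border '')
j=8 s[j]='b': π[8]=0 (border '')
j=9 s[j]='a': π[9]=0 (border '')
j=10 s[j]='c': π[10]=1 (border 'c')
j=11 s[j]='b': k: 1→0; π[11]=0 (border '')
j=12 s[j]='a': π[12]=0 (border '')
j=13 s[j]='c': π[13]=1 (border 'c')
j=14 s[j]='a': k: 1→0; π[14]=0 (border '')
j=15 s[j]='a': π[15]=0 (border '')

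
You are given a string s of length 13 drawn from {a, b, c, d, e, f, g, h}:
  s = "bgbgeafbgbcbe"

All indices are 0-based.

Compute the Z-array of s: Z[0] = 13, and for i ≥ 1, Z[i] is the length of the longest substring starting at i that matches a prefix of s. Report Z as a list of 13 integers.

Z[0]=13
i=1: i≥r, start 0; Z[1]=0
i=2: i≥r, start 0; Z[2]=2 scan→box=[2,4)
i=3: min(r-i=1, Z[1]=0)=0; Z[3]=0
i=4: i≥r, start 0; Z[4]=0
i=5: i≥r, start 0; Z[5]=0
i=6: i≥r, start 0; Z[6]=0
i=7: i≥r, start 0; Z[7]=3 scan→box=[7,10)
i=8: min(r-i=2, Z[1]=0)=0; Z[8]=0
i=9: min(r-i=1, Z[2]=2)=1; Z[9]=1
i=10: i≥r, start 0; Z[10]=0
i=11: i≥r, start 0; Z[11]=1 scan→box=[11,12)
i=12: i≥r, start 0; Z[12]=0

[13, 0, 2, 0, 0, 0, 0, 3, 0, 1, 0, 1, 0]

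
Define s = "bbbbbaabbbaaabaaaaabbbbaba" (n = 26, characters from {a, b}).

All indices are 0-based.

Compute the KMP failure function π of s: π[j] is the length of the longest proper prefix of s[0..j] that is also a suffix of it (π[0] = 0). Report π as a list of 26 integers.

[0, 1, 2, 3, 4, 0, 0, 1, 2, 3, 0, 0, 0, 1, 0, 0, 0, 0, 0, 1, 2, 3, 4, 0, 1, 0]

π[0] = 0
j=1 s[j]='b': π[1]=1 (border 'b')
j=2 s[j]='b': π[2]=2 (border 'bb')
j=3 s[j]='b': π[3]=3 (border 'bbb')
j=4 s[j]='b': π[4]=4 (border 'bbbb')
j=5 s[j]='a': k: 4→3→2→1→0; π[5]=0 (border '')
j=6 s[j]='a': π[6]=0 (border '')
j=7 s[j]='b': π[7]=1 (border 'b')
j=8 s[j]='b': π[8]=2 (border 'bb')
j=9 s[j]='b': π[9]=3 (border 'bbb')
j=10 s[j]='a': k: 3→2→1→0; π[10]=0 (border '')
j=11 s[j]='a': π[11]=0 (border '')
j=12 s[j]='a': π[12]=0 (border '')
j=13 s[j]='b': π[13]=1 (border 'b')
j=14 s[j]='a': k: 1→0; π[14]=0 (border '')
j=15 s[j]='a': π[15]=0 (border '')
j=16 s[j]='a': π[16]=0 (border '')
j=17 s[j]='a': π[17]=0 (border '')
j=18 s[j]='a': π[18]=0 (border '')
j=19 s[j]='b': π[19]=1 (border 'b')
j=20 s[j]='b': π[20]=2 (border 'bb')
j=21 s[j]='b': π[21]=3 (border 'bbb')
j=22 s[j]='b': π[22]=4 (border 'bbbb')
j=23 s[j]='a': k: 4→3→2→1→0; π[23]=0 (border '')
j=24 s[j]='b': π[24]=1 (border 'b')
j=25 s[j]='a': k: 1→0; π[25]=0 (border '')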